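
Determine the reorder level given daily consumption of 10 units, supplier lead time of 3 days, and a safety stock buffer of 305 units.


Formula: ROP = (Daily Demand * Lead Time) + Safety Stock
Demand during lead time = 10 * 3 = 30 units
ROP = 30 + 305 = 335 units

335 units


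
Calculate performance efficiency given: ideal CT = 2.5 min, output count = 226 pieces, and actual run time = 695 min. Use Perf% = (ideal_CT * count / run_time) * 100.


Formula: Performance = (Ideal CT * Total Count) / Run Time * 100
Ideal output time = 2.5 * 226 = 565.0 min
Performance = 565.0 / 695 * 100 = 81.3%

81.3%


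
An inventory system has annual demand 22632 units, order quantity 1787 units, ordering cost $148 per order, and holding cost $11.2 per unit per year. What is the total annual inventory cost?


TC = 22632/1787 * 148 + 1787/2 * 11.2

$11881.59


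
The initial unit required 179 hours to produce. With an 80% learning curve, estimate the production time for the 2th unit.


Formula: T_n = T_1 * (learning_rate)^(log2(n)) where learning_rate = rate/100
Doublings = log2(2) = 1
T_n = 179 * 0.8^1
T_n = 179 * 0.8 = 143.2 hours

143.2 hours


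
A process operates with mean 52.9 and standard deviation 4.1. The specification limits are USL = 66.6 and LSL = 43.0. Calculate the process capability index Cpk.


Cpu = (66.6 - 52.9) / (3 * 4.1) = 1.11
Cpl = (52.9 - 43.0) / (3 * 4.1) = 0.8
Cpk = min(1.11, 0.8) = 0.8

0.8


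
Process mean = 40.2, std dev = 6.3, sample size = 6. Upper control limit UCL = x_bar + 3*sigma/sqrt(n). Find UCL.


UCL = 40.2 + 3 * 6.3 / sqrt(6)

47.92


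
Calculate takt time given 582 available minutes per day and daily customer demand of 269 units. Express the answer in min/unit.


Formula: Takt Time = Available Production Time / Customer Demand
Takt = 582 min/day / 269 units/day
Takt = 2.16 min/unit

2.16 min/unit


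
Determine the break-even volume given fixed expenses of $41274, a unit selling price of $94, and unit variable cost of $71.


Formula: BEQ = Fixed Costs / (Price - Variable Cost)
Contribution margin = $94 - $71 = $23/unit
BEQ = ceil($41274 / $23/unit) = ceil(1794.52) = 1795 units

1795 units


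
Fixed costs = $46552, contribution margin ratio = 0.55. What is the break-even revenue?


Formula: BER = Fixed Costs / Contribution Margin Ratio
BER = $46552 / 0.55
BER = $84640.00 (to the nearest cent)

$84640.00


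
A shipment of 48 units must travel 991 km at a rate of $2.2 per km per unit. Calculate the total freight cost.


TC = dist * cost * units = 991 * 2.2 * 48 = $104649.60

$104649.60


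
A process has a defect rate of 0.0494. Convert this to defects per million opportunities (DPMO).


DPMO = defect_rate * 1000000 = 0.0494 * 1000000

49400


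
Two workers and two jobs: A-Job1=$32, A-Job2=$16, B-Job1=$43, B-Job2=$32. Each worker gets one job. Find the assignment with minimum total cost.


Option 1: A->1 + B->2 = $32 + $32 = $64
Option 2: A->2 + B->1 = $16 + $43 = $59
Min cost = min($64, $59) = $59

$59


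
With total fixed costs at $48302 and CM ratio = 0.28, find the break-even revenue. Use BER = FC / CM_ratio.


Formula: BER = Fixed Costs / Contribution Margin Ratio
BER = $48302 / 0.28
BER = $172507.14 (to the nearest cent)

$172507.14


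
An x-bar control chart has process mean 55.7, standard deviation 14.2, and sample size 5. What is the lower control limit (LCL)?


LCL = 55.7 - 3 * 14.2 / sqrt(5)

36.65


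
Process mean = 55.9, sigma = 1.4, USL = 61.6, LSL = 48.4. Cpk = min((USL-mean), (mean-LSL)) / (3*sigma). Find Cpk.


Cpu = (61.6 - 55.9) / (3 * 1.4) = 1.36
Cpl = (55.9 - 48.4) / (3 * 1.4) = 1.79
Cpk = min(1.36, 1.79) = 1.36

1.36


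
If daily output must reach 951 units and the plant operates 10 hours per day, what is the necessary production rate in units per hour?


Formula: Production Rate = Daily Demand / Available Hours
Rate = 951 units/day / 10 hours/day
Rate = 95.1 units/hour

95.1 units/hour


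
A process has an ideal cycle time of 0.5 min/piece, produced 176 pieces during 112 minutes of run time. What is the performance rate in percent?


Formula: Performance = (Ideal CT * Total Count) / Run Time * 100
Ideal output time = 0.5 * 176 = 88.0 min
Performance = 88.0 / 112 * 100 = 78.6%

78.6%


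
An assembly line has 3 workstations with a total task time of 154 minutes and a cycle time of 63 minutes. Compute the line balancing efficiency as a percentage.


Formula: Efficiency = Sum of Task Times / (N_stations * CT) * 100
Total station capacity = 3 stations * 63 min = 189 min
Efficiency = 154 / 189 * 100 = 81.5%

81.5%


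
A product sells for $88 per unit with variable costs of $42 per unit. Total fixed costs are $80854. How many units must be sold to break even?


Formula: BEQ = Fixed Costs / (Price - Variable Cost)
Contribution margin = $88 - $42 = $46/unit
BEQ = ceil($80854 / $46/unit) = ceil(1757.7) = 1758 units

1758 units


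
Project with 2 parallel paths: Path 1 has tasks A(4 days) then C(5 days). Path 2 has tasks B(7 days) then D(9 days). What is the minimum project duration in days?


Path 1 = 4 + 5 = 9 days
Path 2 = 7 + 9 = 16 days
Duration = max(9, 16) = 16 days

16 days


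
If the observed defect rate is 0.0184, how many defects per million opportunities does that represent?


DPMO = defect_rate * 1000000 = 0.0184 * 1000000

18400


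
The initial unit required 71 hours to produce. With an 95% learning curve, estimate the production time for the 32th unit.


Formula: T_n = T_1 * (learning_rate)^(log2(n)) where learning_rate = rate/100
Doublings = log2(32) = 5
T_n = 71 * 0.95^5
T_n = 71 * 0.7738 = 54.9 hours

54.9 hours


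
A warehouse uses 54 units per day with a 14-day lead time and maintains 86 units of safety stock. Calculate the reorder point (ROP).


Formula: ROP = (Daily Demand * Lead Time) + Safety Stock
Demand during lead time = 54 * 14 = 756 units
ROP = 756 + 86 = 842 units

842 units


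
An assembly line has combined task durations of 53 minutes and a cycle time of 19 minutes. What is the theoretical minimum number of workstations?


Formula: N_min = ceil(Sum of Task Times / Cycle Time)
N_min = ceil(53 min / 19 min) = ceil(2.7895)
N_min = 3 stations

3


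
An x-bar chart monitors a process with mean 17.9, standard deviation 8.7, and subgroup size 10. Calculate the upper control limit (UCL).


UCL = 17.9 + 3 * 8.7 / sqrt(10)

26.15


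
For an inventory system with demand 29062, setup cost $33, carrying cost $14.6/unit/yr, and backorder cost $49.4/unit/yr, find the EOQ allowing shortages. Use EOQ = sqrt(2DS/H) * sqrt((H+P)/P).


Formula: EOQ* = sqrt(2DS/H) * sqrt((H+P)/P)
Base EOQ = sqrt(2*29062*33/14.6) = 362.46 units
Correction = sqrt((14.6+49.4)/49.4) = 1.13822
EOQ* = 362.46 * 1.13822 = 412.6 units

412.6 units


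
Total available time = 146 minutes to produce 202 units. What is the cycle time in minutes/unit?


Formula: CT = Available Time / Number of Units
CT = 146 min / 202 units
CT = 0.72 min/unit

0.72 min/unit


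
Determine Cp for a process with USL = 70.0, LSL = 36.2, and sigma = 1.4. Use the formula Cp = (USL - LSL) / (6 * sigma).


Cp = (70.0 - 36.2) / (6 * 1.4)

4.02


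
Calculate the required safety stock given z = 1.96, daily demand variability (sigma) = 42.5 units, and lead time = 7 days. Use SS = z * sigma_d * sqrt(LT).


Formula: SS = z * sigma_d * sqrt(LT)
sqrt(LT) = sqrt(7) = 2.6458
SS = 1.96 * 42.5 * 2.6458
SS = 220.4 units

220.4 units


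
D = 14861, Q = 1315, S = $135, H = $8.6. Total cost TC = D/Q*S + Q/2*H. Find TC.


TC = 14861/1315 * 135 + 1315/2 * 8.6

$7180.15


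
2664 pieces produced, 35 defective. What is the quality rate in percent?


Formula: Quality Rate = Good Pieces / Total Pieces * 100
Good pieces = 2664 - 35 = 2629
QR = 2629 / 2664 * 100 = 98.7%

98.7%


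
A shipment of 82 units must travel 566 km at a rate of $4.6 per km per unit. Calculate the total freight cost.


TC = dist * cost * units = 566 * 4.6 * 82 = $213495.20

$213495.20


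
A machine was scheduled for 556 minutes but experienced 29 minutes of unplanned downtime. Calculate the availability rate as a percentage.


Formula: Availability = (Planned Time - Downtime) / Planned Time * 100
Uptime = 556 - 29 = 527 min
Availability = 527 / 556 * 100 = 94.8%

94.8%


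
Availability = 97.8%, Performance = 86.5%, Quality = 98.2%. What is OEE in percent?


Formula: OEE = Availability * Performance * Quality / 10000
A * P = 97.8% * 86.5% / 100 = 84.6%
OEE = 84.6% * 98.2% / 100 = 83.1%

83.1%


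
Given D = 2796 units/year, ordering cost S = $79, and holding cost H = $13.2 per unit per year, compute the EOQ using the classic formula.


Formula: EOQ = sqrt(2 * D * S / H)
Numerator: 2 * 2796 * 79 = 441768
2DS/H = 441768 / 13.2 = 33467.3
EOQ = sqrt(33467.3) = 182.9 units

182.9 units


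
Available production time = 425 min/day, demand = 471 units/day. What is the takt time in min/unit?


Formula: Takt Time = Available Production Time / Customer Demand
Takt = 425 min/day / 471 units/day
Takt = 0.9 min/unit

0.9 min/unit


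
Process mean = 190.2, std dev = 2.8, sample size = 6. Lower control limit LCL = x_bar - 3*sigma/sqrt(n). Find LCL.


LCL = 190.2 - 3 * 2.8 / sqrt(6)

186.77


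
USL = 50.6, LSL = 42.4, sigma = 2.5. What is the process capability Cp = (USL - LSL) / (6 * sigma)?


Cp = (50.6 - 42.4) / (6 * 2.5)

0.55


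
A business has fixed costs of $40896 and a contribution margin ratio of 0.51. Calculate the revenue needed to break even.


Formula: BER = Fixed Costs / Contribution Margin Ratio
BER = $40896 / 0.51
BER = $80188.24 (to the nearest cent)

$80188.24


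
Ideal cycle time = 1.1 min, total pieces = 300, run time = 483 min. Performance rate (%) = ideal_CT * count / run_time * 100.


Formula: Performance = (Ideal CT * Total Count) / Run Time * 100
Ideal output time = 1.1 * 300 = 330.0 min
Performance = 330.0 / 483 * 100 = 68.3%

68.3%


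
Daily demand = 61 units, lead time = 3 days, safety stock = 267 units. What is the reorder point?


Formula: ROP = (Daily Demand * Lead Time) + Safety Stock
Demand during lead time = 61 * 3 = 183 units
ROP = 183 + 267 = 450 units

450 units


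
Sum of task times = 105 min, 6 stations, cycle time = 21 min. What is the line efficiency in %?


Formula: Efficiency = Sum of Task Times / (N_stations * CT) * 100
Total station capacity = 6 stations * 21 min = 126 min
Efficiency = 105 / 126 * 100 = 83.3%

83.3%


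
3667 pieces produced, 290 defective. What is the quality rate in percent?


Formula: Quality Rate = Good Pieces / Total Pieces * 100
Good pieces = 3667 - 290 = 3377
QR = 3377 / 3667 * 100 = 92.1%

92.1%


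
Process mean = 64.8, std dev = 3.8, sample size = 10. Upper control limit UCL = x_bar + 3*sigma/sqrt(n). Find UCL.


UCL = 64.8 + 3 * 3.8 / sqrt(10)

68.4


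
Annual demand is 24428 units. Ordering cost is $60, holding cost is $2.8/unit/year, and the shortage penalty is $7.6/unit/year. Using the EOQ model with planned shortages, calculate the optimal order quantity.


Formula: EOQ* = sqrt(2DS/H) * sqrt((H+P)/P)
Base EOQ = sqrt(2*24428*60/2.8) = 1023.19 units
Correction = sqrt((2.8+7.6)/7.6) = 1.1698
EOQ* = 1023.19 * 1.1698 = 1196.9 units

1196.9 units


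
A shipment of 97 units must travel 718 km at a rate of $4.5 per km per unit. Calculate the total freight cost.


TC = dist * cost * units = 718 * 4.5 * 97 = $313407.00

$313407.00


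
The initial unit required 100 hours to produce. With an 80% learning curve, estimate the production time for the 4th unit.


Formula: T_n = T_1 * (learning_rate)^(log2(n)) where learning_rate = rate/100
Doublings = log2(4) = 2
T_n = 100 * 0.8^2
T_n = 100 * 0.64 = 64.0 hours

64.0 hours


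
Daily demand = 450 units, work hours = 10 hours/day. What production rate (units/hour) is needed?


Formula: Production Rate = Daily Demand / Available Hours
Rate = 450 units/day / 10 hours/day
Rate = 45.0 units/hour

45.0 units/hour


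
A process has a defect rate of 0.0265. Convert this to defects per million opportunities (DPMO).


DPMO = defect_rate * 1000000 = 0.0265 * 1000000

26500


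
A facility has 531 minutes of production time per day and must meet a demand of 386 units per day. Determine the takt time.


Formula: Takt Time = Available Production Time / Customer Demand
Takt = 531 min/day / 386 units/day
Takt = 1.38 min/unit

1.38 min/unit


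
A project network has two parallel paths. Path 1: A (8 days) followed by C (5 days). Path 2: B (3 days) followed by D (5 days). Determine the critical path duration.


Path 1 = 8 + 5 = 13 days
Path 2 = 3 + 5 = 8 days
Duration = max(13, 8) = 13 days

13 days


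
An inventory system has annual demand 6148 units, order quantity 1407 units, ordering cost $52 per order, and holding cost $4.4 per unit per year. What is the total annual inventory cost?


TC = 6148/1407 * 52 + 1407/2 * 4.4

$3322.62


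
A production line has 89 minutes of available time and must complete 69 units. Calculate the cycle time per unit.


Formula: CT = Available Time / Number of Units
CT = 89 min / 69 units
CT = 1.29 min/unit

1.29 min/unit


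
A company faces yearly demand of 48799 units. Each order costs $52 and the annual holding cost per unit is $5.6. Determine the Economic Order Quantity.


Formula: EOQ = sqrt(2 * D * S / H)
Numerator: 2 * 48799 * 52 = 5075096
2DS/H = 5075096 / 5.6 = 906267.1
EOQ = sqrt(906267.1) = 952.0 units

952.0 units


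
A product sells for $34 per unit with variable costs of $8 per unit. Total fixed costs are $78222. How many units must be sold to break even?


Formula: BEQ = Fixed Costs / (Price - Variable Cost)
Contribution margin = $34 - $8 = $26/unit
BEQ = ceil($78222 / $26/unit) = ceil(3008.54) = 3009 units

3009 units


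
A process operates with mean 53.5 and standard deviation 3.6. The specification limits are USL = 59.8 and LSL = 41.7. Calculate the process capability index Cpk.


Cpu = (59.8 - 53.5) / (3 * 3.6) = 0.58
Cpl = (53.5 - 41.7) / (3 * 3.6) = 1.09
Cpk = min(0.58, 1.09) = 0.58

0.58


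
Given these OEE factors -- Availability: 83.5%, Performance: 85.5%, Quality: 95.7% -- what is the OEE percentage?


Formula: OEE = Availability * Performance * Quality / 10000
A * P = 83.5% * 85.5% / 100 = 71.39%
OEE = 71.39% * 95.7% / 100 = 68.3%

68.3%


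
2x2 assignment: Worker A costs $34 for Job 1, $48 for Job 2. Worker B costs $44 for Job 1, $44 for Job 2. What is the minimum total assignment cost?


Option 1: A->1 + B->2 = $34 + $44 = $78
Option 2: A->2 + B->1 = $48 + $44 = $92
Min cost = min($78, $92) = $78

$78


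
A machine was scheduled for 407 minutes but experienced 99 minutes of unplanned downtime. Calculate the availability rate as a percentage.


Formula: Availability = (Planned Time - Downtime) / Planned Time * 100
Uptime = 407 - 99 = 308 min
Availability = 308 / 407 * 100 = 75.7%

75.7%


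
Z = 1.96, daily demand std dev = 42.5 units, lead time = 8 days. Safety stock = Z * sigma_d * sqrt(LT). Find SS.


Formula: SS = z * sigma_d * sqrt(LT)
sqrt(LT) = sqrt(8) = 2.8284
SS = 1.96 * 42.5 * 2.8284
SS = 235.6 units

235.6 units


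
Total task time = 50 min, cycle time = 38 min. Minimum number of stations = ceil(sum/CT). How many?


Formula: N_min = ceil(Sum of Task Times / Cycle Time)
N_min = ceil(50 min / 38 min) = ceil(1.3158)
N_min = 2 stations

2


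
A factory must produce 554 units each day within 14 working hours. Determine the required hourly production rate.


Formula: Production Rate = Daily Demand / Available Hours
Rate = 554 units/day / 14 hours/day
Rate = 39.6 units/hour

39.6 units/hour


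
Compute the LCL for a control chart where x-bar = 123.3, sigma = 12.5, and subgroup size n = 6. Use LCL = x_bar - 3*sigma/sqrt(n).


LCL = 123.3 - 3 * 12.5 / sqrt(6)

107.99


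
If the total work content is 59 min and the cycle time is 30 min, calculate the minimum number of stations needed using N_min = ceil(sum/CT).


Formula: N_min = ceil(Sum of Task Times / Cycle Time)
N_min = ceil(59 min / 30 min) = ceil(1.9667)
N_min = 2 stations

2


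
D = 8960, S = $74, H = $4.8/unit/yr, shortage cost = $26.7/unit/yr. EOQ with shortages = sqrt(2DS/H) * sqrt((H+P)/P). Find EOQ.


Formula: EOQ* = sqrt(2DS/H) * sqrt((H+P)/P)
Base EOQ = sqrt(2*8960*74/4.8) = 525.61 units
Correction = sqrt((4.8+26.7)/26.7) = 1.08617
EOQ* = 525.61 * 1.08617 = 570.9 units

570.9 units


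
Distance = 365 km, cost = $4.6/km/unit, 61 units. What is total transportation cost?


TC = dist * cost * units = 365 * 4.6 * 61 = $102419.00

$102419.00


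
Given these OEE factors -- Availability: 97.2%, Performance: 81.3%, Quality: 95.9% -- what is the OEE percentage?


Formula: OEE = Availability * Performance * Quality / 10000
A * P = 97.2% * 81.3% / 100 = 79.02%
OEE = 79.02% * 95.9% / 100 = 75.8%

75.8%


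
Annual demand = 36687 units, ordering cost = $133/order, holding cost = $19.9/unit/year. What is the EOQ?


Formula: EOQ = sqrt(2 * D * S / H)
Numerator: 2 * 36687 * 133 = 9758742
2DS/H = 9758742 / 19.9 = 490389.0
EOQ = sqrt(490389.0) = 700.3 units

700.3 units


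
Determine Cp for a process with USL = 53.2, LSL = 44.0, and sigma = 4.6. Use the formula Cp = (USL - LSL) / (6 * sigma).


Cp = (53.2 - 44.0) / (6 * 4.6)

0.33


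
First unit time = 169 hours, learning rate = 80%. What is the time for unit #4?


Formula: T_n = T_1 * (learning_rate)^(log2(n)) where learning_rate = rate/100
Doublings = log2(4) = 2
T_n = 169 * 0.8^2
T_n = 169 * 0.64 = 108.2 hours

108.2 hours


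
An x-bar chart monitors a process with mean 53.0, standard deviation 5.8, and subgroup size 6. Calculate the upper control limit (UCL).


UCL = 53.0 + 3 * 5.8 / sqrt(6)

60.1


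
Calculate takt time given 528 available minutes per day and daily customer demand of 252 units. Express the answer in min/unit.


Formula: Takt Time = Available Production Time / Customer Demand
Takt = 528 min/day / 252 units/day
Takt = 2.1 min/unit

2.1 min/unit


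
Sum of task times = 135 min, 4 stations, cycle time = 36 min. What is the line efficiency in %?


Formula: Efficiency = Sum of Task Times / (N_stations * CT) * 100
Total station capacity = 4 stations * 36 min = 144 min
Efficiency = 135 / 144 * 100 = 93.8%

93.8%


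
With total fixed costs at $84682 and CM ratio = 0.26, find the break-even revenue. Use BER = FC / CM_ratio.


Formula: BER = Fixed Costs / Contribution Margin Ratio
BER = $84682 / 0.26
BER = $325700.00 (to the nearest cent)

$325700.00


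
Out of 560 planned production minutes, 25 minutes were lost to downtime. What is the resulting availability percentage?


Formula: Availability = (Planned Time - Downtime) / Planned Time * 100
Uptime = 560 - 25 = 535 min
Availability = 535 / 560 * 100 = 95.5%

95.5%


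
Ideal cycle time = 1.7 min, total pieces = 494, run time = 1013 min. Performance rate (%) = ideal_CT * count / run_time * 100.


Formula: Performance = (Ideal CT * Total Count) / Run Time * 100
Ideal output time = 1.7 * 494 = 839.8 min
Performance = 839.8 / 1013 * 100 = 82.9%

82.9%


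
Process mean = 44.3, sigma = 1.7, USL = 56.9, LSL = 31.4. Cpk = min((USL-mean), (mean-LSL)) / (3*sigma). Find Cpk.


Cpu = (56.9 - 44.3) / (3 * 1.7) = 2.47
Cpl = (44.3 - 31.4) / (3 * 1.7) = 2.53
Cpk = min(2.47, 2.53) = 2.47

2.47


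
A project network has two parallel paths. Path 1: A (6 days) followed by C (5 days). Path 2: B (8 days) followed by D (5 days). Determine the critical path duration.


Path 1 = 6 + 5 = 11 days
Path 2 = 8 + 5 = 13 days
Duration = max(11, 13) = 13 days

13 days


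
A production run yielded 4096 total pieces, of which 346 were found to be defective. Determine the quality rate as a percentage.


Formula: Quality Rate = Good Pieces / Total Pieces * 100
Good pieces = 4096 - 346 = 3750
QR = 3750 / 4096 * 100 = 91.6%

91.6%


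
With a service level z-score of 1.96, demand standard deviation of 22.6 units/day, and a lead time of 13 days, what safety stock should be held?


Formula: SS = z * sigma_d * sqrt(LT)
sqrt(LT) = sqrt(13) = 3.6056
SS = 1.96 * 22.6 * 3.6056
SS = 159.7 units

159.7 units


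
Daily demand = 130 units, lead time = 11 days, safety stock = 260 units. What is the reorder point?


Formula: ROP = (Daily Demand * Lead Time) + Safety Stock
Demand during lead time = 130 * 11 = 1430 units
ROP = 1430 + 260 = 1690 units

1690 units


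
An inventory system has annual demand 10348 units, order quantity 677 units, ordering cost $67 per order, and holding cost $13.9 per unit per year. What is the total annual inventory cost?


TC = 10348/677 * 67 + 677/2 * 13.9

$5729.25


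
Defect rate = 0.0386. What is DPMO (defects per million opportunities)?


DPMO = defect_rate * 1000000 = 0.0386 * 1000000

38600


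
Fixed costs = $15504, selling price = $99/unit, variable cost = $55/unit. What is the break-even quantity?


Formula: BEQ = Fixed Costs / (Price - Variable Cost)
Contribution margin = $99 - $55 = $44/unit
BEQ = ceil($15504 / $44/unit) = ceil(352.36) = 353 units

353 units


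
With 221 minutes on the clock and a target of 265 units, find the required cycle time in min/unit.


Formula: CT = Available Time / Number of Units
CT = 221 min / 265 units
CT = 0.83 min/unit

0.83 min/unit


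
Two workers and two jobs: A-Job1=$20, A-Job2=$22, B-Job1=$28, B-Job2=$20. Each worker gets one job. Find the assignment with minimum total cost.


Option 1: A->1 + B->2 = $20 + $20 = $40
Option 2: A->2 + B->1 = $22 + $28 = $50
Min cost = min($40, $50) = $40

$40


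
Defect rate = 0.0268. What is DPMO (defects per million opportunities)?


DPMO = defect_rate * 1000000 = 0.0268 * 1000000

26800


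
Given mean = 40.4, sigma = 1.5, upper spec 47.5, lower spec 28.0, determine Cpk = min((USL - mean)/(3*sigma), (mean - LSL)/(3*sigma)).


Cpu = (47.5 - 40.4) / (3 * 1.5) = 1.58
Cpl = (40.4 - 28.0) / (3 * 1.5) = 2.76
Cpk = min(1.58, 2.76) = 1.58

1.58


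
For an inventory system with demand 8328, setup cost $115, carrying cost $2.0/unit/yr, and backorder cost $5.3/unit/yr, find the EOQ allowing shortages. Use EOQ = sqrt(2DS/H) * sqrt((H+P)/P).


Formula: EOQ* = sqrt(2DS/H) * sqrt((H+P)/P)
Base EOQ = sqrt(2*8328*115/2.0) = 978.63 units
Correction = sqrt((2.0+5.3)/5.3) = 1.17361
EOQ* = 978.63 * 1.17361 = 1148.5 units

1148.5 units


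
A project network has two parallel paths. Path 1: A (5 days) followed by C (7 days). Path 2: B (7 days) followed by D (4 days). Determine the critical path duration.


Path 1 = 5 + 7 = 12 days
Path 2 = 7 + 4 = 11 days
Duration = max(12, 11) = 12 days

12 days


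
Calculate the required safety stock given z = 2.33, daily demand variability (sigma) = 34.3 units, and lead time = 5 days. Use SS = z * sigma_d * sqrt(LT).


Formula: SS = z * sigma_d * sqrt(LT)
sqrt(LT) = sqrt(5) = 2.2361
SS = 2.33 * 34.3 * 2.2361
SS = 178.7 units

178.7 units


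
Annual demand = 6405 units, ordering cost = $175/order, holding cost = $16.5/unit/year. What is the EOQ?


Formula: EOQ = sqrt(2 * D * S / H)
Numerator: 2 * 6405 * 175 = 2241750
2DS/H = 2241750 / 16.5 = 135863.6
EOQ = sqrt(135863.6) = 368.6 units

368.6 units


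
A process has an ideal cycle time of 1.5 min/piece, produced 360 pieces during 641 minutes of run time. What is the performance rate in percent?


Formula: Performance = (Ideal CT * Total Count) / Run Time * 100
Ideal output time = 1.5 * 360 = 540.0 min
Performance = 540.0 / 641 * 100 = 84.2%

84.2%


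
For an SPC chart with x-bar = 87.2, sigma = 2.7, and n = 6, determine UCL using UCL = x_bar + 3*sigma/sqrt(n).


UCL = 87.2 + 3 * 2.7 / sqrt(6)

90.51


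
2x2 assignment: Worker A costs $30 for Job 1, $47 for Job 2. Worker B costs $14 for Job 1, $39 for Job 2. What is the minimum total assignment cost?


Option 1: A->1 + B->2 = $30 + $39 = $69
Option 2: A->2 + B->1 = $47 + $14 = $61
Min cost = min($69, $61) = $61

$61


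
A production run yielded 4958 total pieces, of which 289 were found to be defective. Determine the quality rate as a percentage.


Formula: Quality Rate = Good Pieces / Total Pieces * 100
Good pieces = 4958 - 289 = 4669
QR = 4669 / 4958 * 100 = 94.2%

94.2%


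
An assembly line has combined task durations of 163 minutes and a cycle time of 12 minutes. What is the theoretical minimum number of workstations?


Formula: N_min = ceil(Sum of Task Times / Cycle Time)
N_min = ceil(163 min / 12 min) = ceil(13.5833)
N_min = 14 stations

14


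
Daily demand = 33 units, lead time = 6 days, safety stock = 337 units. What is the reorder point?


Formula: ROP = (Daily Demand * Lead Time) + Safety Stock
Demand during lead time = 33 * 6 = 198 units
ROP = 198 + 337 = 535 units

535 units


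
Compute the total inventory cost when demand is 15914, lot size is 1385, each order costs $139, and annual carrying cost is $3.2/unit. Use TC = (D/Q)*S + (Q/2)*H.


TC = 15914/1385 * 139 + 1385/2 * 3.2

$3813.15


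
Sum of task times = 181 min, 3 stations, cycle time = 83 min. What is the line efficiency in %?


Formula: Efficiency = Sum of Task Times / (N_stations * CT) * 100
Total station capacity = 3 stations * 83 min = 249 min
Efficiency = 181 / 249 * 100 = 72.7%

72.7%


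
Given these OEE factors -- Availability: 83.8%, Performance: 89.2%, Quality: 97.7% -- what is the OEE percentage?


Formula: OEE = Availability * Performance * Quality / 10000
A * P = 83.8% * 89.2% / 100 = 74.75%
OEE = 74.75% * 97.7% / 100 = 73.0%

73.0%


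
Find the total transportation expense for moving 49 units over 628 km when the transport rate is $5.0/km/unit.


TC = dist * cost * units = 628 * 5.0 * 49 = $153860.00

$153860.00


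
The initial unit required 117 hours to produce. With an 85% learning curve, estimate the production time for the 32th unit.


Formula: T_n = T_1 * (learning_rate)^(log2(n)) where learning_rate = rate/100
Doublings = log2(32) = 5
T_n = 117 * 0.85^5
T_n = 117 * 0.4437 = 51.9 hours

51.9 hours


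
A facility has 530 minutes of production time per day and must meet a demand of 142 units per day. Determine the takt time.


Formula: Takt Time = Available Production Time / Customer Demand
Takt = 530 min/day / 142 units/day
Takt = 3.73 min/unit

3.73 min/unit


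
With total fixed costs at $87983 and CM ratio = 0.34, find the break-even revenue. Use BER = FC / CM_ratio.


Formula: BER = Fixed Costs / Contribution Margin Ratio
BER = $87983 / 0.34
BER = $258773.53 (to the nearest cent)

$258773.53


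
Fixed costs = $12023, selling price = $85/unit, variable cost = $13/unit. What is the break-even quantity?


Formula: BEQ = Fixed Costs / (Price - Variable Cost)
Contribution margin = $85 - $13 = $72/unit
BEQ = ceil($12023 / $72/unit) = ceil(166.99) = 167 units

167 units


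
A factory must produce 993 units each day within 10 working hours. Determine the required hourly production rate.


Formula: Production Rate = Daily Demand / Available Hours
Rate = 993 units/day / 10 hours/day
Rate = 99.3 units/hour

99.3 units/hour


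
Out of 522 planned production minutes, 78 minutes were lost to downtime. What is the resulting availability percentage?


Formula: Availability = (Planned Time - Downtime) / Planned Time * 100
Uptime = 522 - 78 = 444 min
Availability = 444 / 522 * 100 = 85.1%

85.1%


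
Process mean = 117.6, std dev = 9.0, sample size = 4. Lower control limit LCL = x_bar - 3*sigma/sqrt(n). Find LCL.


LCL = 117.6 - 3 * 9.0 / sqrt(4)

104.1


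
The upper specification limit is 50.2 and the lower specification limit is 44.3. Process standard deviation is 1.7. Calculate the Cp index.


Cp = (50.2 - 44.3) / (6 * 1.7)

0.58


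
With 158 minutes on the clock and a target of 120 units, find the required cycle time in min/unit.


Formula: CT = Available Time / Number of Units
CT = 158 min / 120 units
CT = 1.32 min/unit

1.32 min/unit


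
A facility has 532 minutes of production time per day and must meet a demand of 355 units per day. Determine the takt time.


Formula: Takt Time = Available Production Time / Customer Demand
Takt = 532 min/day / 355 units/day
Takt = 1.5 min/unit

1.5 min/unit


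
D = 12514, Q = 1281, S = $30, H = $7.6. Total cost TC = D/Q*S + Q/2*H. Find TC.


TC = 12514/1281 * 30 + 1281/2 * 7.6

$5160.87


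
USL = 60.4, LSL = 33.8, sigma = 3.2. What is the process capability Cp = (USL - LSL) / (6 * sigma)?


Cp = (60.4 - 33.8) / (6 * 3.2)

1.39


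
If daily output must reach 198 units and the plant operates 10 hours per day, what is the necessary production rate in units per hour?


Formula: Production Rate = Daily Demand / Available Hours
Rate = 198 units/day / 10 hours/day
Rate = 19.8 units/hour

19.8 units/hour


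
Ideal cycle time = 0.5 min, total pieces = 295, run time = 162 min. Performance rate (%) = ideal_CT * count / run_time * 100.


Formula: Performance = (Ideal CT * Total Count) / Run Time * 100
Ideal output time = 0.5 * 295 = 147.5 min
Performance = 147.5 / 162 * 100 = 91.0%

91.0%


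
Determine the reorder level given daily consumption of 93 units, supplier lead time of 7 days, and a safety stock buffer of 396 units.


Formula: ROP = (Daily Demand * Lead Time) + Safety Stock
Demand during lead time = 93 * 7 = 651 units
ROP = 651 + 396 = 1047 units

1047 units


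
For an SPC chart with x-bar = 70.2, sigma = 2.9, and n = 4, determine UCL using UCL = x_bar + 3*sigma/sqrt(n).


UCL = 70.2 + 3 * 2.9 / sqrt(4)

74.55


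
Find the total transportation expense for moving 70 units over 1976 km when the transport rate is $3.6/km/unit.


TC = dist * cost * units = 1976 * 3.6 * 70 = $497952.00

$497952.00


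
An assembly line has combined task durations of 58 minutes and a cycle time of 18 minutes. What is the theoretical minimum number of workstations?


Formula: N_min = ceil(Sum of Task Times / Cycle Time)
N_min = ceil(58 min / 18 min) = ceil(3.2222)
N_min = 4 stations

4


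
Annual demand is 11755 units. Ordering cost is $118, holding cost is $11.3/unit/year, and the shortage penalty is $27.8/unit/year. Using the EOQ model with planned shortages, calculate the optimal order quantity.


Formula: EOQ* = sqrt(2DS/H) * sqrt((H+P)/P)
Base EOQ = sqrt(2*11755*118/11.3) = 495.48 units
Correction = sqrt((11.3+27.8)/27.8) = 1.18595
EOQ* = 495.48 * 1.18595 = 587.6 units

587.6 units


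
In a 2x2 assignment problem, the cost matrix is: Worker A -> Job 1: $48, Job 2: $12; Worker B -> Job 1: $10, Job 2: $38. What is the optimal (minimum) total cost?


Option 1: A->1 + B->2 = $48 + $38 = $86
Option 2: A->2 + B->1 = $12 + $10 = $22
Min cost = min($86, $22) = $22

$22


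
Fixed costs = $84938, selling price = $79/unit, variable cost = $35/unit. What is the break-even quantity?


Formula: BEQ = Fixed Costs / (Price - Variable Cost)
Contribution margin = $79 - $35 = $44/unit
BEQ = ceil($84938 / $44/unit) = ceil(1930.41) = 1931 units

1931 units


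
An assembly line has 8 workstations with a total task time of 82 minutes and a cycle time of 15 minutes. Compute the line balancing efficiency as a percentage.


Formula: Efficiency = Sum of Task Times / (N_stations * CT) * 100
Total station capacity = 8 stations * 15 min = 120 min
Efficiency = 82 / 120 * 100 = 68.3%

68.3%


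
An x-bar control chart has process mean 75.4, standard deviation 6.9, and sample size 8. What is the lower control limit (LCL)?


LCL = 75.4 - 3 * 6.9 / sqrt(8)

68.08


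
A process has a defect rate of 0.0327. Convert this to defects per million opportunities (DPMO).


DPMO = defect_rate * 1000000 = 0.0327 * 1000000

32700


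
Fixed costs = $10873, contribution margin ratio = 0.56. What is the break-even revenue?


Formula: BER = Fixed Costs / Contribution Margin Ratio
BER = $10873 / 0.56
BER = $19416.07 (to the nearest cent)

$19416.07


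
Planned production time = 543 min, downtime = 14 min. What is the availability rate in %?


Formula: Availability = (Planned Time - Downtime) / Planned Time * 100
Uptime = 543 - 14 = 529 min
Availability = 529 / 543 * 100 = 97.4%

97.4%


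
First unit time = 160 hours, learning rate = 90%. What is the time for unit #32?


Formula: T_n = T_1 * (learning_rate)^(log2(n)) where learning_rate = rate/100
Doublings = log2(32) = 5
T_n = 160 * 0.9^5
T_n = 160 * 0.5905 = 94.5 hours

94.5 hours


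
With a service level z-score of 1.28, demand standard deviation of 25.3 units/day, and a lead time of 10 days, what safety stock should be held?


Formula: SS = z * sigma_d * sqrt(LT)
sqrt(LT) = sqrt(10) = 3.1623
SS = 1.28 * 25.3 * 3.1623
SS = 102.4 units

102.4 units


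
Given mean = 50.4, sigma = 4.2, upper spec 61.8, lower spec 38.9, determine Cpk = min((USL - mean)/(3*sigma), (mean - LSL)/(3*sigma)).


Cpu = (61.8 - 50.4) / (3 * 4.2) = 0.9
Cpl = (50.4 - 38.9) / (3 * 4.2) = 0.91
Cpk = min(0.9, 0.91) = 0.9

0.9


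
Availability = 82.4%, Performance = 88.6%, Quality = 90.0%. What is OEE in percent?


Formula: OEE = Availability * Performance * Quality / 10000
A * P = 82.4% * 88.6% / 100 = 73.01%
OEE = 73.01% * 90.0% / 100 = 65.7%

65.7%


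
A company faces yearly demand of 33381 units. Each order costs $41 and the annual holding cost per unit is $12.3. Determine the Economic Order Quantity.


Formula: EOQ = sqrt(2 * D * S / H)
Numerator: 2 * 33381 * 41 = 2737242
2DS/H = 2737242 / 12.3 = 222540.0
EOQ = sqrt(222540.0) = 471.7 units

471.7 units


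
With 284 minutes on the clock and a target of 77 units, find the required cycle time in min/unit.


Formula: CT = Available Time / Number of Units
CT = 284 min / 77 units
CT = 3.69 min/unit

3.69 min/unit


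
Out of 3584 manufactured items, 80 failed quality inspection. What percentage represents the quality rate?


Formula: Quality Rate = Good Pieces / Total Pieces * 100
Good pieces = 3584 - 80 = 3504
QR = 3504 / 3584 * 100 = 97.8%

97.8%


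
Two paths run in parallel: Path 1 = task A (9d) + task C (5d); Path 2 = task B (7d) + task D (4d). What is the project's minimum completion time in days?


Path 1 = 9 + 5 = 14 days
Path 2 = 7 + 4 = 11 days
Duration = max(14, 11) = 14 days

14 days


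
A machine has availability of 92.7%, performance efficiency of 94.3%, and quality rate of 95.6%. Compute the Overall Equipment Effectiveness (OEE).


Formula: OEE = Availability * Performance * Quality / 10000
A * P = 92.7% * 94.3% / 100 = 87.42%
OEE = 87.42% * 95.6% / 100 = 83.6%

83.6%


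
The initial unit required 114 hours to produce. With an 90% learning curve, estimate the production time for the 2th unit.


Formula: T_n = T_1 * (learning_rate)^(log2(n)) where learning_rate = rate/100
Doublings = log2(2) = 1
T_n = 114 * 0.9^1
T_n = 114 * 0.9 = 102.6 hours

102.6 hours


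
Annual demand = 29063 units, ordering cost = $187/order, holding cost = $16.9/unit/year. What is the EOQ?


Formula: EOQ = sqrt(2 * D * S / H)
Numerator: 2 * 29063 * 187 = 10869562
2DS/H = 10869562 / 16.9 = 643169.3
EOQ = sqrt(643169.3) = 802.0 units

802.0 units


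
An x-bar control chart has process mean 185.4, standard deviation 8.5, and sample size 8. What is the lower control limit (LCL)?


LCL = 185.4 - 3 * 8.5 / sqrt(8)

176.38


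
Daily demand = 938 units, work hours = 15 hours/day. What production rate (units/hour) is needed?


Formula: Production Rate = Daily Demand / Available Hours
Rate = 938 units/day / 15 hours/day
Rate = 62.5 units/hour

62.5 units/hour


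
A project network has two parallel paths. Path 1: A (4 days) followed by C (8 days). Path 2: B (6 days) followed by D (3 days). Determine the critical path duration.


Path 1 = 4 + 8 = 12 days
Path 2 = 6 + 3 = 9 days
Duration = max(12, 9) = 12 days

12 days


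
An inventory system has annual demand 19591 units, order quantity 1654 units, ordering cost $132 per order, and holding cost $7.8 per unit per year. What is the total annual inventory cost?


TC = 19591/1654 * 132 + 1654/2 * 7.8

$8014.09


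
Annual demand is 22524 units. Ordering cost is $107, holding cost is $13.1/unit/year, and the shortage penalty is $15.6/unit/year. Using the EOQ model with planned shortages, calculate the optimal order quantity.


Formula: EOQ* = sqrt(2DS/H) * sqrt((H+P)/P)
Base EOQ = sqrt(2*22524*107/13.1) = 606.59 units
Correction = sqrt((13.1+15.6)/15.6) = 1.35637
EOQ* = 606.59 * 1.35637 = 822.8 units

822.8 units


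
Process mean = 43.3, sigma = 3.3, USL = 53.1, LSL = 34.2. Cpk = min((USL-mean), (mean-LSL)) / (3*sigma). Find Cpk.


Cpu = (53.1 - 43.3) / (3 * 3.3) = 0.99
Cpl = (43.3 - 34.2) / (3 * 3.3) = 0.92
Cpk = min(0.99, 0.92) = 0.92

0.92


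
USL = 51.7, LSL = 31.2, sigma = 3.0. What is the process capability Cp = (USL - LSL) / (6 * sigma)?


Cp = (51.7 - 31.2) / (6 * 3.0)

1.14


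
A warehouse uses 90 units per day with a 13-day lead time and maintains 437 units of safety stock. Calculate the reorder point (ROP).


Formula: ROP = (Daily Demand * Lead Time) + Safety Stock
Demand during lead time = 90 * 13 = 1170 units
ROP = 1170 + 437 = 1607 units

1607 units


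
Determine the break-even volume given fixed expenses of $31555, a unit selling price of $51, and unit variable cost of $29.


Formula: BEQ = Fixed Costs / (Price - Variable Cost)
Contribution margin = $51 - $29 = $22/unit
BEQ = ceil($31555 / $22/unit) = ceil(1434.32) = 1435 units

1435 units


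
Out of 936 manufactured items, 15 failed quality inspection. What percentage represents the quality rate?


Formula: Quality Rate = Good Pieces / Total Pieces * 100
Good pieces = 936 - 15 = 921
QR = 921 / 936 * 100 = 98.4%

98.4%


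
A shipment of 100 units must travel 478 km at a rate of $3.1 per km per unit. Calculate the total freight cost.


TC = dist * cost * units = 478 * 3.1 * 100 = $148180.00

$148180.00


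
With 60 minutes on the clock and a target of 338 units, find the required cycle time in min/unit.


Formula: CT = Available Time / Number of Units
CT = 60 min / 338 units
CT = 0.18 min/unit

0.18 min/unit


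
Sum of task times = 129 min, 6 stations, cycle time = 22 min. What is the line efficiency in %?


Formula: Efficiency = Sum of Task Times / (N_stations * CT) * 100
Total station capacity = 6 stations * 22 min = 132 min
Efficiency = 129 / 132 * 100 = 97.7%

97.7%


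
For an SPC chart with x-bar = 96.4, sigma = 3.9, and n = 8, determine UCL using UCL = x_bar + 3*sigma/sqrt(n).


UCL = 96.4 + 3 * 3.9 / sqrt(8)

100.54


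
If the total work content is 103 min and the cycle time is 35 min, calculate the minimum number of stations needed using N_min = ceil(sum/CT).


Formula: N_min = ceil(Sum of Task Times / Cycle Time)
N_min = ceil(103 min / 35 min) = ceil(2.9429)
N_min = 3 stations

3


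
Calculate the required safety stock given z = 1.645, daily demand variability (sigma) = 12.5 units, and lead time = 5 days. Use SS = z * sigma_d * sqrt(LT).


Formula: SS = z * sigma_d * sqrt(LT)
sqrt(LT) = sqrt(5) = 2.2361
SS = 1.645 * 12.5 * 2.2361
SS = 46.0 units

46.0 units


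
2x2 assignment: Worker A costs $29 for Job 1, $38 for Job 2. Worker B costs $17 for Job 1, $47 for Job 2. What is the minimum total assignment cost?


Option 1: A->1 + B->2 = $29 + $47 = $76
Option 2: A->2 + B->1 = $38 + $17 = $55
Min cost = min($76, $55) = $55

$55


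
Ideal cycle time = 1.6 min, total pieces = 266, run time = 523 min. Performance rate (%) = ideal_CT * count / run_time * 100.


Formula: Performance = (Ideal CT * Total Count) / Run Time * 100
Ideal output time = 1.6 * 266 = 425.6 min
Performance = 425.6 / 523 * 100 = 81.4%

81.4%


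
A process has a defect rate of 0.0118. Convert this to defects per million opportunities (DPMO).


DPMO = defect_rate * 1000000 = 0.0118 * 1000000

11800
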